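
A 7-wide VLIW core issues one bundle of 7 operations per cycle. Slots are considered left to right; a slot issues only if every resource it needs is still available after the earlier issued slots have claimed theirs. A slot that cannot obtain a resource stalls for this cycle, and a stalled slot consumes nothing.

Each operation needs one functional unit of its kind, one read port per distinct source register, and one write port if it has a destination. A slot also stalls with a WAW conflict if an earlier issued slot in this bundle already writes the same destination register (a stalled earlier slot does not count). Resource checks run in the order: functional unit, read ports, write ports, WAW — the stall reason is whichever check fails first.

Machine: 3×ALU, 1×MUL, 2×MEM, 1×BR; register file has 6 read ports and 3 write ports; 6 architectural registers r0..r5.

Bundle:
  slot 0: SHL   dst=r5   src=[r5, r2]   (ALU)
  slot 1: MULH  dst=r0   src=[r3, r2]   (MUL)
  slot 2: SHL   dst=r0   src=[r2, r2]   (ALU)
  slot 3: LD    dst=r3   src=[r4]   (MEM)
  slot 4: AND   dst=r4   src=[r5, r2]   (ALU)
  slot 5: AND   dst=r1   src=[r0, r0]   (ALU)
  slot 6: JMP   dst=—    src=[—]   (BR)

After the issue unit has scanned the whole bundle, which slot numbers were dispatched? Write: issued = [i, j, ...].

issued = [0, 1, 3, 6]

  0. ALU→r5 ⇒ go  {2A/1Mu/2Ld/1B | 4r 2w}
  1. MUL→r0 ⇒ go  {2A/0Mu/2Ld/1B | 2r 1w}
  2. ALU→r0 ⇒ no(WAW)  {2A/0Mu/2Ld/1B | 2r 1w}
  3. MEM→r3 ⇒ go  {2A/0Mu/1Ld/1B | 1r 0w}
  4. ALU→r4 ⇒ no(RD_PORT)  {2A/0Mu/1Ld/1B | 1r 0w}
  5. ALU→r1 ⇒ no(WR_PORT)  {2A/0Mu/1Ld/1B | 1r 0w}
  6. BR ⇒ go  {2A/0Mu/1Ld/0B | 1r 0w}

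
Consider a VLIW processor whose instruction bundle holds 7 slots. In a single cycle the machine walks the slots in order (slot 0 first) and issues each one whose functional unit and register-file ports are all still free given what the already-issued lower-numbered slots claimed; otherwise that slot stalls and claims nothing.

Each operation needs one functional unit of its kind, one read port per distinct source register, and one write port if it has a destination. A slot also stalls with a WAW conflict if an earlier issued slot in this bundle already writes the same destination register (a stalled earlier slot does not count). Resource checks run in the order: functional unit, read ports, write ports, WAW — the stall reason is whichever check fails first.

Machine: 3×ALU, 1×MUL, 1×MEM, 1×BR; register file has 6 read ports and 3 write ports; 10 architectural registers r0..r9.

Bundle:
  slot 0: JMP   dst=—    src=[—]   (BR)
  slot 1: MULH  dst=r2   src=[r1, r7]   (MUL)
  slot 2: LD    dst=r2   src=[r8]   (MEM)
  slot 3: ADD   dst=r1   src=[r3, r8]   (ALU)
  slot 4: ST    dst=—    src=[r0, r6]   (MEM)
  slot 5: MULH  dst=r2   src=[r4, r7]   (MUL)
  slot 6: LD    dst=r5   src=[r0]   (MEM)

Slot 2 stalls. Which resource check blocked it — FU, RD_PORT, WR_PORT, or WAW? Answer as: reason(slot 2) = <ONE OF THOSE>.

reason(slot 2) = WAW

slot 0 (BR): ISSUE — free A3,Mu1,Ld1,B0 rp6 wp3
slot 1 (MUL): ISSUE — free A3,Mu0,Ld1,B0 rp4 wp2
slot 2 (MEM): stall WAW — free A3,Mu0,Ld1,B0 rp4 wp2
slot 3 (ALU): ISSUE — free A2,Mu0,Ld1,B0 rp2 wp1
slot 4 (MEM): ISSUE — free A2,Mu0,Ld0,B0 rp0 wp1
slot 5 (MUL): stall FU — free A2,Mu0,Ld0,B0 rp0 wp1
slot 6 (MEM): stall FU — free A2,Mu0,Ld0,B0 rp0 wp1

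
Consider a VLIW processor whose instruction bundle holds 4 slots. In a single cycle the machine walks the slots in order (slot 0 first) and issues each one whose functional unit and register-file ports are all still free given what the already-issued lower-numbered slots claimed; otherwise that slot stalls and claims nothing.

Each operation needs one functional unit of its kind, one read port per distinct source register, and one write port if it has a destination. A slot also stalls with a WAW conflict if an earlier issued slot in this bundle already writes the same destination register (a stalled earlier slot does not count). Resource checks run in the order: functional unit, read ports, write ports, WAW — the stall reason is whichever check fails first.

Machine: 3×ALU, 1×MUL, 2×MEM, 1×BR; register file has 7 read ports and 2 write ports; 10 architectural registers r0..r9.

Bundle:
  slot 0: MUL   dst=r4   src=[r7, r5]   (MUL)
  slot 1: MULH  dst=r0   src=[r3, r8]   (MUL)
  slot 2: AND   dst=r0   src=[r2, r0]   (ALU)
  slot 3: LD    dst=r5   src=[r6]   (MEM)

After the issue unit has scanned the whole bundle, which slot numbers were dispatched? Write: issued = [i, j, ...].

issued = [0, 2]

#0 MUL src=r7,r5 dispatched  <A:3 Mu:0 Ld:2 B:1 rd:5 wr:1>
#1 MUL src=r3,r8 held:FU  <A:3 Mu:0 Ld:2 B:1 rd:5 wr:1>
#2 ALU src=r2,r0 dispatched  <A:2 Mu:0 Ld:2 B:1 rd:3 wr:0>
#3 MEM src=r6 held:WR_PORT  <A:2 Mu:0 Ld:2 B:1 rd:3 wr:0>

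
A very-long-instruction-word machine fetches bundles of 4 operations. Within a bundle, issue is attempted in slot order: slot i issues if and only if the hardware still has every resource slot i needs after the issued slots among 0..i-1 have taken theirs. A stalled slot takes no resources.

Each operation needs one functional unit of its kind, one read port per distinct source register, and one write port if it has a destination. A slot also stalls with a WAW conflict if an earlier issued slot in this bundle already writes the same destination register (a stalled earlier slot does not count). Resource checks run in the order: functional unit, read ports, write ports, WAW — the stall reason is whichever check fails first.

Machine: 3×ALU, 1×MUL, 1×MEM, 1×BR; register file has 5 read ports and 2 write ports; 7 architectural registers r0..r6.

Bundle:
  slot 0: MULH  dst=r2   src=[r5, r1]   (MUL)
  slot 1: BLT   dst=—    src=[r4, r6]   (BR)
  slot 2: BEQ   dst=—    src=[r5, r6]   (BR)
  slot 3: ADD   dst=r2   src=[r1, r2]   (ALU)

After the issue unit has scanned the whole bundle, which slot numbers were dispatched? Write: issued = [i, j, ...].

#0 MUL src=r5,r1 dispatched  <A:3 Mu:0 Ld:1 B:1 rd:3 wr:1>
#1 BR src=r4,r6 dispatched  <A:3 Mu:0 Ld:1 B:0 rd:1 wr:1>
#2 BR src=r5,r6 held:FU  <A:3 Mu:0 Ld:1 B:0 rd:1 wr:1>
#3 ALU src=r1,r2 held:RD_PORT  <A:3 Mu:0 Ld:1 B:0 rd:1 wr:1>

issued = [0, 1]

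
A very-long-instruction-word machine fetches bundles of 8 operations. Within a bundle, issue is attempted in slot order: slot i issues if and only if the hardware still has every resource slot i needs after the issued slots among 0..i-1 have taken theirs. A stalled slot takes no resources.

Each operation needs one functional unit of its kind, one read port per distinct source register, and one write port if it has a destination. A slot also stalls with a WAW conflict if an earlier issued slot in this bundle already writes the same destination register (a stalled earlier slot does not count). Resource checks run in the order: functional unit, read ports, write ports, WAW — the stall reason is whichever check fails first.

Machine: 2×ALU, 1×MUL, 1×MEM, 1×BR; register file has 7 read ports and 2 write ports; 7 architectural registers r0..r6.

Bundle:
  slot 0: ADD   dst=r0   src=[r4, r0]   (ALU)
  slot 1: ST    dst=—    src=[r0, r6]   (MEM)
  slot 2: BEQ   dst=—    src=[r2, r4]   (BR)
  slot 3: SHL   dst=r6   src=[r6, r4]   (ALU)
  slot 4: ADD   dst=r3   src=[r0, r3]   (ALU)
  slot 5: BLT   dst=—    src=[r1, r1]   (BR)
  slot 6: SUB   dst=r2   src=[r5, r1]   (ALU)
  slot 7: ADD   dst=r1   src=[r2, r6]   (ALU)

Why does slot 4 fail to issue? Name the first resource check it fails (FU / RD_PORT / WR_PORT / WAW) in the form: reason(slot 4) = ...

reason(slot 4) = RD_PORT

  0. ALU→r0 ⇒ go  {1A/1Mu/1Ld/1B | 5r 1w}
  1. MEM ⇒ go  {1A/1Mu/0Ld/1B | 3r 1w}
  2. BR ⇒ go  {1A/1Mu/0Ld/0B | 1r 1w}
  3. ALU→r6 ⇒ no(RD_PORT)  {1A/1Mu/0Ld/0B | 1r 1w}
  4. ALU→r3 ⇒ no(RD_PORT)  {1A/1Mu/0Ld/0B | 1r 1w}
  5. BR ⇒ no(FU)  {1A/1Mu/0Ld/0B | 1r 1w}
  6. ALU→r2 ⇒ no(RD_PORT)  {1A/1Mu/0Ld/0B | 1r 1w}
  7. ALU→r1 ⇒ no(RD_PORT)  {1A/1Mu/0Ld/0B | 1r 1w}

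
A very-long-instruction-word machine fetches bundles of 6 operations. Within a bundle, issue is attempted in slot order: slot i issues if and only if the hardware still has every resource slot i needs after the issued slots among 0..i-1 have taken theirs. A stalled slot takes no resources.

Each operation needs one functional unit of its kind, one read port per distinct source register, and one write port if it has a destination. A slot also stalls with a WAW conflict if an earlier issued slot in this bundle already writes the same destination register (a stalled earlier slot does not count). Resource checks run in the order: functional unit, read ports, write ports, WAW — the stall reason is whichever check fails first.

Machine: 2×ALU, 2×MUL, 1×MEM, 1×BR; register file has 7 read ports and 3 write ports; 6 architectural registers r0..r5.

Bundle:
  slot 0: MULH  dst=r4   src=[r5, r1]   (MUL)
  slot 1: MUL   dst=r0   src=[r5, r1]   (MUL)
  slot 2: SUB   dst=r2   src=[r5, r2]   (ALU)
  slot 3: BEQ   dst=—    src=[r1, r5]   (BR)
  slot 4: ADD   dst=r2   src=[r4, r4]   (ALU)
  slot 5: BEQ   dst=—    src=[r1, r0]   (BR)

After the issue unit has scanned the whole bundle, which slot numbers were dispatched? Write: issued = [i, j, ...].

#0 MUL src=r5,r1 dispatched  <A:2 Mu:1 Ld:1 B:1 rd:5 wr:2>
#1 MUL src=r5,r1 dispatched  <A:2 Mu:0 Ld:1 B:1 rd:3 wr:1>
#2 ALU src=r5,r2 dispatched  <A:1 Mu:0 Ld:1 B:1 rd:1 wr:0>
#3 BR src=r1,r5 held:RD_PORT  <A:1 Mu:0 Ld:1 B:1 rd:1 wr:0>
#4 ALU src=r4,r4 held:WR_PORT  <A:1 Mu:0 Ld:1 B:1 rd:1 wr:0>
#5 BR src=r1,r0 held:RD_PORT  <A:1 Mu:0 Ld:1 B:1 rd:1 wr:0>

issued = [0, 1, 2]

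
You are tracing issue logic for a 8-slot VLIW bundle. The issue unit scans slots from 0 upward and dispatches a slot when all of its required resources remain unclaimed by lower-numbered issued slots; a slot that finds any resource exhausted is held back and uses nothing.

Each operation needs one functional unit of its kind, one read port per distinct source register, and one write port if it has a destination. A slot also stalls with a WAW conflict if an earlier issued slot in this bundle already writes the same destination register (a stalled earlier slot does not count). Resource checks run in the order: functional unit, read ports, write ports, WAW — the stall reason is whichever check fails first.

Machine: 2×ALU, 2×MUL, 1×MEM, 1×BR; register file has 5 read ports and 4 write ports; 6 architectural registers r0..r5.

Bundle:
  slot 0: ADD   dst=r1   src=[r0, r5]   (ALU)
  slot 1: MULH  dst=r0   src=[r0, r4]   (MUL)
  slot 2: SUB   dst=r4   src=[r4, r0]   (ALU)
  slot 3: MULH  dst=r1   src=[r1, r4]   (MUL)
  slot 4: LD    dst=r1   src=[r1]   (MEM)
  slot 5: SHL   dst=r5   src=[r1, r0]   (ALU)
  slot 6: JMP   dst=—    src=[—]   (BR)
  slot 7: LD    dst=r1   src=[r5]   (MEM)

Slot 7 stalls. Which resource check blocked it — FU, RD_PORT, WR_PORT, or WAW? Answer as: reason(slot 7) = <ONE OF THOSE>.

slot 0 (ALU): ISSUE — free A1,Mu2,Ld1,B1 rp3 wp3
slot 1 (MUL): ISSUE — free A1,Mu1,Ld1,B1 rp1 wp2
slot 2 (ALU): stall RD_PORT — free A1,Mu1,Ld1,B1 rp1 wp2
slot 3 (MUL): stall RD_PORT — free A1,Mu1,Ld1,B1 rp1 wp2
slot 4 (MEM): stall WAW — free A1,Mu1,Ld1,B1 rp1 wp2
slot 5 (ALU): stall RD_PORT — free A1,Mu1,Ld1,B1 rp1 wp2
slot 6 (BR): ISSUE — free A1,Mu1,Ld1,B0 rp1 wp2
slot 7 (MEM): stall WAW — free A1,Mu1,Ld1,B0 rp1 wp2

reason(slot 7) = WAW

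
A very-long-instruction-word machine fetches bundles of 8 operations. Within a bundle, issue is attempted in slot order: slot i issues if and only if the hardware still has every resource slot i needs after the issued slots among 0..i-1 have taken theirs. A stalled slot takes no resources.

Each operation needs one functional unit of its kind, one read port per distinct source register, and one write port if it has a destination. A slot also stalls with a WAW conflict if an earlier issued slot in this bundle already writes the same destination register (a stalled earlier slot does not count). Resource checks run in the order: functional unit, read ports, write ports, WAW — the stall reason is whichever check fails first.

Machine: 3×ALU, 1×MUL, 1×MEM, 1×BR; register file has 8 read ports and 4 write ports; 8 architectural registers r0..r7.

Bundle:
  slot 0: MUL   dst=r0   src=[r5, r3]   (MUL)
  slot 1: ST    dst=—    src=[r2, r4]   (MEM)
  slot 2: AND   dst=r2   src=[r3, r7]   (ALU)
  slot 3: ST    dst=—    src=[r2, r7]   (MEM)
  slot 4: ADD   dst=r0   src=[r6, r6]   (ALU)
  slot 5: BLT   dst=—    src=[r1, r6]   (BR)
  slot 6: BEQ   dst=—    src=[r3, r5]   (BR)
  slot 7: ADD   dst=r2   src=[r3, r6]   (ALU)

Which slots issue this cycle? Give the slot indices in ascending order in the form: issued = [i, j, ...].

issued = [0, 1, 2, 5]

  0. MUL→r0 ⇒ go  {3A/0Mu/1Ld/1B | 6r 3w}
  1. MEM ⇒ go  {3A/0Mu/0Ld/1B | 4r 3w}
  2. ALU→r2 ⇒ go  {2A/0Mu/0Ld/1B | 2r 2w}
  3. MEM ⇒ no(FU)  {2A/0Mu/0Ld/1B | 2r 2w}
  4. ALU→r0 ⇒ no(WAW)  {2A/0Mu/0Ld/1B | 2r 2w}
  5. BR ⇒ go  {2A/0Mu/0Ld/0B | 0r 2w}
  6. BR ⇒ no(FU)  {2A/0Mu/0Ld/0B | 0r 2w}
  7. ALU→r2 ⇒ no(RD_PORT)  {2A/0Mu/0Ld/0B | 0r 2w}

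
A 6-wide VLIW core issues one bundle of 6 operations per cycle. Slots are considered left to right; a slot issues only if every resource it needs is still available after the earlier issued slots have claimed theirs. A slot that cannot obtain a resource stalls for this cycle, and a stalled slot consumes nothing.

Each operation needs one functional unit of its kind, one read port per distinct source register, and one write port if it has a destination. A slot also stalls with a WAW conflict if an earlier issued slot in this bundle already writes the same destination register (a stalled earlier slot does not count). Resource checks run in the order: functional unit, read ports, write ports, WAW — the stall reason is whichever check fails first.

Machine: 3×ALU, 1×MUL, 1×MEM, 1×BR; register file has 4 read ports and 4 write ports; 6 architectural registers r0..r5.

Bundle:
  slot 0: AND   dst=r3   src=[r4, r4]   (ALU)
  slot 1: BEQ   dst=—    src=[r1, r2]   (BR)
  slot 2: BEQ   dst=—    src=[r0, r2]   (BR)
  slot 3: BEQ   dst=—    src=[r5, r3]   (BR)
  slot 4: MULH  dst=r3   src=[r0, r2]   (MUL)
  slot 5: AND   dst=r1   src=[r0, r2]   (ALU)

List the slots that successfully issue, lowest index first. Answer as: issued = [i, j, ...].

issued = [0, 1]

(0) want 1×ALU +1rd +1wr — yes → AL2|MU1|ME1|BR1|rd3|wr3
(1) want 1×BR +2rd +0wr — yes → AL2|MU1|ME1|BR0|rd1|wr3
(2) want 1×BR +2rd +0wr — FU → AL2|MU1|ME1|BR0|rd1|wr3
(3) want 1×BR +2rd +0wr — FU → AL2|MU1|ME1|BR0|rd1|wr3
(4) want 1×MUL +2rd +1wr — RD_PORT → AL2|MU1|ME1|BR0|rd1|wr3
(5) want 1×ALU +2rd +1wr — RD_PORT → AL2|MU1|ME1|BR0|rd1|wr3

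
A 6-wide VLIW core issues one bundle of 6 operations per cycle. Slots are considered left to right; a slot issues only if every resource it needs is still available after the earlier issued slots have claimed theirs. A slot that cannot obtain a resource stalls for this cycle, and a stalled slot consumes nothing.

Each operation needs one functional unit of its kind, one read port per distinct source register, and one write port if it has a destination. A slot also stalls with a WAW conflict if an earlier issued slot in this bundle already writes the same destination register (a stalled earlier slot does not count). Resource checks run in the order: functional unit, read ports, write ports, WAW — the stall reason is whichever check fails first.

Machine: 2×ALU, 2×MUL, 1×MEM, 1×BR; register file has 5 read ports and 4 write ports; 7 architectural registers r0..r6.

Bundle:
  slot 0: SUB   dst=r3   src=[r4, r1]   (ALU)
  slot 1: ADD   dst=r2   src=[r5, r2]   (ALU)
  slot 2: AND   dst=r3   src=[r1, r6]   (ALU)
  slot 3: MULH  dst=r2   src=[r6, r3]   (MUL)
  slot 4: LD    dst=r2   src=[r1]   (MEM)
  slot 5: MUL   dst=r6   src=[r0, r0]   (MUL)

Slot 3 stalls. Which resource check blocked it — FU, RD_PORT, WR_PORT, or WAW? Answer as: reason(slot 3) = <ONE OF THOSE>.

reason(slot 3) = RD_PORT

slot 0 (ALU): ISSUE — free A1,Mu2,Ld1,B1 rp3 wp3
slot 1 (ALU): ISSUE — free A0,Mu2,Ld1,B1 rp1 wp2
slot 2 (ALU): stall FU — free A0,Mu2,Ld1,B1 rp1 wp2
slot 3 (MUL): stall RD_PORT — free A0,Mu2,Ld1,B1 rp1 wp2
slot 4 (MEM): stall WAW — free A0,Mu2,Ld1,B1 rp1 wp2
slot 5 (MUL): ISSUE — free A0,Mu1,Ld1,B1 rp0 wp1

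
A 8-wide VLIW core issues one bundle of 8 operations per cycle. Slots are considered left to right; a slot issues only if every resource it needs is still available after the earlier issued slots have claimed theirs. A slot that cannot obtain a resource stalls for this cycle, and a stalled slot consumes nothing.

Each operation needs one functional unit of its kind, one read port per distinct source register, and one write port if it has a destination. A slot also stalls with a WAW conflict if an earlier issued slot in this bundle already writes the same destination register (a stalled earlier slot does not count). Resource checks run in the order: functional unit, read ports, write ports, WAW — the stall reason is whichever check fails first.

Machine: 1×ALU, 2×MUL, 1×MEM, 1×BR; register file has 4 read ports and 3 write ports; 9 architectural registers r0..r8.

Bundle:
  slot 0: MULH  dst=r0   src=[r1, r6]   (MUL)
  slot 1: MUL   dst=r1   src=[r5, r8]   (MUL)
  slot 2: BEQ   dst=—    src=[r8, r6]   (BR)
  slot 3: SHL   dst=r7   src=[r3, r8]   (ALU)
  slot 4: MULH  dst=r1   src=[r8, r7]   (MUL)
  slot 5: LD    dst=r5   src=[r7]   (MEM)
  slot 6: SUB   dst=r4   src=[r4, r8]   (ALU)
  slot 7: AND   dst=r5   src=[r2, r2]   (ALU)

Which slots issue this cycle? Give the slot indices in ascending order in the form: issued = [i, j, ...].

issued = [0, 1]

#0 MUL src=r1,r6 dispatched  <A:1 Mu:1 Ld:1 B:1 rd:2 wr:2>
#1 MUL src=r5,r8 dispatched  <A:1 Mu:0 Ld:1 B:1 rd:0 wr:1>
#2 BR src=r8,r6 held:RD_PORT  <A:1 Mu:0 Ld:1 B:1 rd:0 wr:1>
#3 ALU src=r3,r8 held:RD_PORT  <A:1 Mu:0 Ld:1 B:1 rd:0 wr:1>
#4 MUL src=r8,r7 held:FU  <A:1 Mu:0 Ld:1 B:1 rd:0 wr:1>
#5 MEM src=r7 held:RD_PORT  <A:1 Mu:0 Ld:1 B:1 rd:0 wr:1>
#6 ALU src=r4,r8 held:RD_PORT  <A:1 Mu:0 Ld:1 B:1 rd:0 wr:1>
#7 ALU src=r2,r2 held:RD_PORT  <A:1 Mu:0 Ld:1 B:1 rd:0 wr:1>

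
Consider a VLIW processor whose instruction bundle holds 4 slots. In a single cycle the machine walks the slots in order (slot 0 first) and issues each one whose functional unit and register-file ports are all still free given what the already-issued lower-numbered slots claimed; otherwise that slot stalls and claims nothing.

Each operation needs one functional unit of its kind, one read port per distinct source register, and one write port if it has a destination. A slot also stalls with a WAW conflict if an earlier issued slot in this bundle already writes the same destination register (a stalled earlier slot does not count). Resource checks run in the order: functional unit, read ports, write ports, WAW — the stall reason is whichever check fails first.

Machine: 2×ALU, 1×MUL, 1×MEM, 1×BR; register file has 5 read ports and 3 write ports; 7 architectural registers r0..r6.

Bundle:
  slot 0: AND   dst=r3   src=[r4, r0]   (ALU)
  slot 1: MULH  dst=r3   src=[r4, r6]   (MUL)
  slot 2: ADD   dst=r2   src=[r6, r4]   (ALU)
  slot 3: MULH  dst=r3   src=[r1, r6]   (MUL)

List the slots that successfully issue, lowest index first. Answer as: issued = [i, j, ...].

(0) want 1×ALU +2rd +1wr — yes → AL1|MU1|ME1|BR1|rd3|wr2
(1) want 1×MUL +2rd +1wr — WAW → AL1|MU1|ME1|BR1|rd3|wr2
(2) want 1×ALU +2rd +1wr — yes → AL0|MU1|ME1|BR1|rd1|wr1
(3) want 1×MUL +2rd +1wr — RD_PORT → AL0|MU1|ME1|BR1|rd1|wr1

issued = [0, 2]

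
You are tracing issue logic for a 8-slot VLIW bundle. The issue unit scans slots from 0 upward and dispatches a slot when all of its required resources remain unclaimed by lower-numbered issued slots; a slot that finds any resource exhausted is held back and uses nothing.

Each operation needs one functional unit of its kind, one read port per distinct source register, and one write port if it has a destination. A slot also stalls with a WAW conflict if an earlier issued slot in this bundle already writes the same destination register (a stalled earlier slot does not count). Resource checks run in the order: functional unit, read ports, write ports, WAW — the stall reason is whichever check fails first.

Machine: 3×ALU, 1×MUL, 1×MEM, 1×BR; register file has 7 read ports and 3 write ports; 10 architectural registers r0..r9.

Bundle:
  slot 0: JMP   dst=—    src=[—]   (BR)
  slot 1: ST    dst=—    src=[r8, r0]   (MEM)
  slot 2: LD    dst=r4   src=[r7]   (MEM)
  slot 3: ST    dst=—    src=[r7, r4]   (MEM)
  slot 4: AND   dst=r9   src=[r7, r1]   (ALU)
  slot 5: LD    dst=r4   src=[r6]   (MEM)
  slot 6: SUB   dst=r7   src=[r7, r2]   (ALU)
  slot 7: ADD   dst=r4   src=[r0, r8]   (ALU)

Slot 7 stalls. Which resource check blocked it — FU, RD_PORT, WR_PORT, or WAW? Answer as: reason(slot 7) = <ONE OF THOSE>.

(0) want 1×BR +0rd +0wr — yes → AL3|MU1|ME1|BR0|rd7|wr3
(1) want 1×MEM +2rd +0wr — yes → AL3|MU1|ME0|BR0|rd5|wr3
(2) want 1×MEM +1rd +1wr — FU → AL3|MU1|ME0|BR0|rd5|wr3
(3) want 1×MEM +2rd +0wr — FU → AL3|MU1|ME0|BR0|rd5|wr3
(4) want 1×ALU +2rd +1wr — yes → AL2|MU1|ME0|BR0|rd3|wr2
(5) want 1×MEM +1rd +1wr — FU → AL2|MU1|ME0|BR0|rd3|wr2
(6) want 1×ALU +2rd +1wr — yes → AL1|MU1|ME0|BR0|rd1|wr1
(7) want 1×ALU +2rd +1wr — RD_PORT → AL1|MU1|ME0|BR0|rd1|wr1

reason(slot 7) = RD_PORT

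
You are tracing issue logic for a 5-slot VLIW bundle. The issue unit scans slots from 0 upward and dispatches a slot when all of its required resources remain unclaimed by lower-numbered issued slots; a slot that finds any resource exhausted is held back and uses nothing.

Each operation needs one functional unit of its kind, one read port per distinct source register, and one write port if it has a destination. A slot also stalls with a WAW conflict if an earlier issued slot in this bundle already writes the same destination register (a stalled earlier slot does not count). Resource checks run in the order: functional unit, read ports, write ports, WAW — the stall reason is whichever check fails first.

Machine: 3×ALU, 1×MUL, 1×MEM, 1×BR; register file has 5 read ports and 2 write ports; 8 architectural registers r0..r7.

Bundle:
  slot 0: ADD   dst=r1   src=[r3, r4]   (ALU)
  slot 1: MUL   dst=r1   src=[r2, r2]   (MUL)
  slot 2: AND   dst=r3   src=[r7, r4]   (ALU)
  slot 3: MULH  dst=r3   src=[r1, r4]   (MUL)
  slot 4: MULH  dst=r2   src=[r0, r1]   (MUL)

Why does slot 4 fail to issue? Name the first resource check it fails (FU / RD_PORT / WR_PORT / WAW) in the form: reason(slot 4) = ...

reason(slot 4) = RD_PORT

slot 0 (ALU): ISSUE — free A2,Mu1,Ld1,B1 rp3 wp1
slot 1 (MUL): stall WAW — free A2,Mu1,Ld1,B1 rp3 wp1
slot 2 (ALU): ISSUE — free A1,Mu1,Ld1,B1 rp1 wp0
slot 3 (MUL): stall RD_PORT — free A1,Mu1,Ld1,B1 rp1 wp0
slot 4 (MUL): stall RD_PORT — free A1,Mu1,Ld1,B1 rp1 wp0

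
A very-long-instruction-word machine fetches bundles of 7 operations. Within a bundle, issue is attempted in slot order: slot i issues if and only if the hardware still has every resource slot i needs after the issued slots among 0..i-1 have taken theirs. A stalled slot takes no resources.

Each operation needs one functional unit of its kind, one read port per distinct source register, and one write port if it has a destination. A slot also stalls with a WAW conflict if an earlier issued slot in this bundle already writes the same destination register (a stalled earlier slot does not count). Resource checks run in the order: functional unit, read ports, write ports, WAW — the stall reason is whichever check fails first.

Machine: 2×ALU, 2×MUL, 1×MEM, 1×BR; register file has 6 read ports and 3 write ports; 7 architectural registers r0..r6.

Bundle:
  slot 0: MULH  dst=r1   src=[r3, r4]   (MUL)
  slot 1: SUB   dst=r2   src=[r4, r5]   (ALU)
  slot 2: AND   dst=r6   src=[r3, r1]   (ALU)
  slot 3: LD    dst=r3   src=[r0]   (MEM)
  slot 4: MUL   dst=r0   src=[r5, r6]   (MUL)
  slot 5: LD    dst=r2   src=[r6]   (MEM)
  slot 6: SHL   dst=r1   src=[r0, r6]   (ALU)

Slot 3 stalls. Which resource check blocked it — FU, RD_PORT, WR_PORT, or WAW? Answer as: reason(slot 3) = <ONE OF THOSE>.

slot 0 (MUL): ISSUE — free A2,Mu1,Ld1,B1 rp4 wp2
slot 1 (ALU): ISSUE — free A1,Mu1,Ld1,B1 rp2 wp1
slot 2 (ALU): ISSUE — free A0,Mu1,Ld1,B1 rp0 wp0
slot 3 (MEM): stall RD_PORT — free A0,Mu1,Ld1,B1 rp0 wp0
slot 4 (MUL): stall RD_PORT — free A0,Mu1,Ld1,B1 rp0 wp0
slot 5 (MEM): stall RD_PORT — free A0,Mu1,Ld1,B1 rp0 wp0
slot 6 (ALU): stall FU — free A0,Mu1,Ld1,B1 rp0 wp0

reason(slot 3) = RD_PORT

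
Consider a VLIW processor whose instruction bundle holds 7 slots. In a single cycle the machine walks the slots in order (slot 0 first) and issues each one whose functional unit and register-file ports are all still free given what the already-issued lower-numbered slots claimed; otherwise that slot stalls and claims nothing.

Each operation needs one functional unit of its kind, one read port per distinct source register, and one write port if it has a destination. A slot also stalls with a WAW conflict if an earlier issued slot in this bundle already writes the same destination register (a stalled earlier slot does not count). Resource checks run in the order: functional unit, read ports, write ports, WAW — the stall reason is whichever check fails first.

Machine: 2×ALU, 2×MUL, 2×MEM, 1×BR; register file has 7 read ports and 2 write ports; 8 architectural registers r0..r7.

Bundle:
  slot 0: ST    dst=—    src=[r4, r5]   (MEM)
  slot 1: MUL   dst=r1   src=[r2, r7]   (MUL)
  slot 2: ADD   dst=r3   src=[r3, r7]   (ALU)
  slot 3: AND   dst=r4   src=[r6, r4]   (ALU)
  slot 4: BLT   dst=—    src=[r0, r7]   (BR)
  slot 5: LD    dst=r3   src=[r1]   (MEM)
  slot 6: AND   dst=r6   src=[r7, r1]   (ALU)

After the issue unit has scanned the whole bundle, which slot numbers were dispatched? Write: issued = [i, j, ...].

issued = [0, 1, 2]

  0. MEM ⇒ go  {2A/2Mu/1Ld/1B | 5r 2w}
  1. MUL→r1 ⇒ go  {2A/1Mu/1Ld/1B | 3r 1w}
  2. ALU→r3 ⇒ go  {1A/1Mu/1Ld/1B | 1r 0w}
  3. ALU→r4 ⇒ no(RD_PORT)  {1A/1Mu/1Ld/1B | 1r 0w}
  4. BR ⇒ no(RD_PORT)  {1A/1Mu/1Ld/1B | 1r 0w}
  5. MEM→r3 ⇒ no(WR_PORT)  {1A/1Mu/1Ld/1B | 1r 0w}
  6. ALU→r6 ⇒ no(RD_PORT)  {1A/1Mu/1Ld/1B | 1r 0w}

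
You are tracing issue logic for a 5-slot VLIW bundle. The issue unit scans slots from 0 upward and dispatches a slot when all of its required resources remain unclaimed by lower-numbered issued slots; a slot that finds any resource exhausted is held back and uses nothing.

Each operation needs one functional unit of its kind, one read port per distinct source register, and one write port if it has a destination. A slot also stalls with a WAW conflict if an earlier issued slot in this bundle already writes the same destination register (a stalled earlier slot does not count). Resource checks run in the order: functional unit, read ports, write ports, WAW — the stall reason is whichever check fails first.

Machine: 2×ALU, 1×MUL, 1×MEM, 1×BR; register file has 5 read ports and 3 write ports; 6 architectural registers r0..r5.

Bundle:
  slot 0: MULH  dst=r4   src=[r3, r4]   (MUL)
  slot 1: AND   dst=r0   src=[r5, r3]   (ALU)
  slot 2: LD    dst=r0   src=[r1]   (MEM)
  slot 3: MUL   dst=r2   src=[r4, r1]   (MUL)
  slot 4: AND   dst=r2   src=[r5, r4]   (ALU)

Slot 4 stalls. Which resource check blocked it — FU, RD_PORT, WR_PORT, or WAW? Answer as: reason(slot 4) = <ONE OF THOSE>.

[0] MUL needs rd=2 wr=1: ok; after: ALU=2 MUL=0 MEM=1 BR=1, R=3, W=2
[1] ALU needs rd=2 wr=1: ok; after: ALU=1 MUL=0 MEM=1 BR=1, R=1, W=1
[2] MEM needs rd=1 wr=1: WAW; after: ALU=1 MUL=0 MEM=1 BR=1, R=1, W=1
[3] MUL needs rd=2 wr=1: FU; after: ALU=1 MUL=0 MEM=1 BR=1, R=1, W=1
[4] ALU needs rd=2 wr=1: RD_PORT; after: ALU=1 MUL=0 MEM=1 BR=1, R=1, W=1

reason(slot 4) = RD_PORT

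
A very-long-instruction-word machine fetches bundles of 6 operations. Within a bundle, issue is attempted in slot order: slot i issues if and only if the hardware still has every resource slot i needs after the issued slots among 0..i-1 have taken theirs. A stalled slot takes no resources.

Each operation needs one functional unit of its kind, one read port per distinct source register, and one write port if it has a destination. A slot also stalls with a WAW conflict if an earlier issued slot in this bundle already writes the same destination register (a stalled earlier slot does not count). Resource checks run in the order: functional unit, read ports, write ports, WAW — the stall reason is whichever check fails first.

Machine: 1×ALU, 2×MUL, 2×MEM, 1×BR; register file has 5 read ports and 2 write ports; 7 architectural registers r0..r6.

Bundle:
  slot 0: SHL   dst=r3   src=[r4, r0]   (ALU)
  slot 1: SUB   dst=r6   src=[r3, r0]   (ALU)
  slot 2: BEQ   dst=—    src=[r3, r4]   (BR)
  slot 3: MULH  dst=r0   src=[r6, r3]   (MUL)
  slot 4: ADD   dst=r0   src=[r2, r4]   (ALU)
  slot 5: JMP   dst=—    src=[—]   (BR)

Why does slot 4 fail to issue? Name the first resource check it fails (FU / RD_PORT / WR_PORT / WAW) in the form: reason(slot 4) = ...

reason(slot 4) = FU

slot 0 (ALU): ISSUE — free A0,Mu2,Ld2,B1 rp3 wp1
slot 1 (ALU): stall FU — free A0,Mu2,Ld2,B1 rp3 wp1
slot 2 (BR): ISSUE — free A0,Mu2,Ld2,B0 rp1 wp1
slot 3 (MUL): stall RD_PORT — free A0,Mu2,Ld2,B0 rp1 wp1
slot 4 (ALU): stall FU — free A0,Mu2,Ld2,B0 rp1 wp1
slot 5 (BR): stall FU — free A0,Mu2,Ld2,B0 rp1 wp1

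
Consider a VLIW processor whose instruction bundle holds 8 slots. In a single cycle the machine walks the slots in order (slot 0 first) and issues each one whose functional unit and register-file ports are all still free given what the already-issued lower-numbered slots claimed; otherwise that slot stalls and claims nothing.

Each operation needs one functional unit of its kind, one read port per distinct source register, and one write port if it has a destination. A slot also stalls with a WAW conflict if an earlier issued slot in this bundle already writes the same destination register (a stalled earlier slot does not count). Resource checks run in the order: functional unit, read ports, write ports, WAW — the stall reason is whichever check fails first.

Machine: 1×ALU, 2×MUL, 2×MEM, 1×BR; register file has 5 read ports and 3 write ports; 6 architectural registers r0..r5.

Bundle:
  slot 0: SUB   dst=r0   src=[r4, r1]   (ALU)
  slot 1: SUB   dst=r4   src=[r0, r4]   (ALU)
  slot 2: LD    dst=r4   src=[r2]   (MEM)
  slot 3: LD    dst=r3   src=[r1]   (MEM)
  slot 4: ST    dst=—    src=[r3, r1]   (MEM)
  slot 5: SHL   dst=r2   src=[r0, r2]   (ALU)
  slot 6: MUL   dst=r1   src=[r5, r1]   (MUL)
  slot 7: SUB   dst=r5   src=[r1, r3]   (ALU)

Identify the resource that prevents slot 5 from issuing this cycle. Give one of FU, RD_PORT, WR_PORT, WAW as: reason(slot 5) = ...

reason(slot 5) = FU

  0. ALU→r0 ⇒ go  {0A/2Mu/2Ld/1B | 3r 2w}
  1. ALU→r4 ⇒ no(FU)  {0A/2Mu/2Ld/1B | 3r 2w}
  2. MEM→r4 ⇒ go  {0A/2Mu/1Ld/1B | 2r 1w}
  3. MEM→r3 ⇒ go  {0A/2Mu/0Ld/1B | 1r 0w}
  4. MEM ⇒ no(FU)  {0A/2Mu/0Ld/1B | 1r 0w}
  5. ALU→r2 ⇒ no(FU)  {0A/2Mu/0Ld/1B | 1r 0w}
  6. MUL→r1 ⇒ no(RD_PORT)  {0A/2Mu/0Ld/1B | 1r 0w}
  7. ALU→r5 ⇒ no(FU)  {0A/2Mu/0Ld/1B | 1r 0w}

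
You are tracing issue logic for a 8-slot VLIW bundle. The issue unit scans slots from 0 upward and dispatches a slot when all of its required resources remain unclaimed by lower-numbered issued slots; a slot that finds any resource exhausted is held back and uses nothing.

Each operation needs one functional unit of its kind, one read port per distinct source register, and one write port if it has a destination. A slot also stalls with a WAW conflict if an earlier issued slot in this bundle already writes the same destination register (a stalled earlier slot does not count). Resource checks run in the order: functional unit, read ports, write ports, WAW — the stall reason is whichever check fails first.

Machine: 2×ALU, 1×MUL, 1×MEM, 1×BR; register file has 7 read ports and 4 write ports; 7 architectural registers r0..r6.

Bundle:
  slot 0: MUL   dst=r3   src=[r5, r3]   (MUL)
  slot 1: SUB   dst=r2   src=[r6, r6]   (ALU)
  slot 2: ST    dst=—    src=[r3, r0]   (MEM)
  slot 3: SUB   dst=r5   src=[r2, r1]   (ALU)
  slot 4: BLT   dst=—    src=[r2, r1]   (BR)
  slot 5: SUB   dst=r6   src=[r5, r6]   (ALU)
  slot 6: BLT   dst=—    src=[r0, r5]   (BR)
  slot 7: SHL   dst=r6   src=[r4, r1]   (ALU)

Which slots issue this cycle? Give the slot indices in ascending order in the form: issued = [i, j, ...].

[0] MUL needs rd=2 wr=1: ok; after: ALU=2 MUL=0 MEM=1 BR=1, R=5, W=3
[1] ALU needs rd=1 wr=1: ok; after: ALU=1 MUL=0 MEM=1 BR=1, R=4, W=2
[2] MEM needs rd=2 wr=0: ok; after: ALU=1 MUL=0 MEM=0 BR=1, R=2, W=2
[3] ALU needs rd=2 wr=1: ok; after: ALU=0 MUL=0 MEM=0 BR=1, R=0, W=1
[4] BR needs rd=2 wr=0: RD_PORT; after: ALU=0 MUL=0 MEM=0 BR=1, R=0, W=1
[5] ALU needs rd=2 wr=1: FU; after: ALU=0 MUL=0 MEM=0 BR=1, R=0, W=1
[6] BR needs rd=2 wr=0: RD_PORT; after: ALU=0 MUL=0 MEM=0 BR=1, R=0, W=1
[7] ALU needs rd=2 wr=1: FU; after: ALU=0 MUL=0 MEM=0 BR=1, R=0, W=1

issued = [0, 1, 2, 3]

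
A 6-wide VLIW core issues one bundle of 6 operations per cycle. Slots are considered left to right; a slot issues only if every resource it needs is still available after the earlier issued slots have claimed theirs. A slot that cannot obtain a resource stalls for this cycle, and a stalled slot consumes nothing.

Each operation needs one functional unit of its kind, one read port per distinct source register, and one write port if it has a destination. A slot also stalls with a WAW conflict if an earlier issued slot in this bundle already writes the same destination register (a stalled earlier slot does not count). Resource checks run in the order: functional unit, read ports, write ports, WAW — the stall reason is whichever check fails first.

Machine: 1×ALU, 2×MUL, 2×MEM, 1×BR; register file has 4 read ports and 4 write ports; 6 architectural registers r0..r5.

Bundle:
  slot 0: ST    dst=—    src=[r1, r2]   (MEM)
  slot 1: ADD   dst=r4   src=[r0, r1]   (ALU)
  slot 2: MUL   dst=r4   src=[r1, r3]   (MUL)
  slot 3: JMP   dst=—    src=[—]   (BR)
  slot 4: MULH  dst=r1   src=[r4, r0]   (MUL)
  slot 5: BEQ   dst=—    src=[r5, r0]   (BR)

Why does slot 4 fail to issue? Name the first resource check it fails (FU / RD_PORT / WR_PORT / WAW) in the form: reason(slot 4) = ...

reason(slot 4) = RD_PORT

#0 MEM src=r1,r2 dispatched  <A:1 Mu:2 Ld:1 B:1 rd:2 wr:4>
#1 ALU src=r0,r1 dispatched  <A:0 Mu:2 Ld:1 B:1 rd:0 wr:3>
#2 MUL src=r1,r3 held:RD_PORT  <A:0 Mu:2 Ld:1 B:1 rd:0 wr:3>
#3 BR src=- dispatched  <A:0 Mu:2 Ld:1 B:0 rd:0 wr:3>
#4 MUL src=r4,r0 held:RD_PORT  <A:0 Mu:2 Ld:1 B:0 rd:0 wr:3>
#5 BR src=r5,r0 held:FU  <A:0 Mu:2 Ld:1 B:0 rd:0 wr:3>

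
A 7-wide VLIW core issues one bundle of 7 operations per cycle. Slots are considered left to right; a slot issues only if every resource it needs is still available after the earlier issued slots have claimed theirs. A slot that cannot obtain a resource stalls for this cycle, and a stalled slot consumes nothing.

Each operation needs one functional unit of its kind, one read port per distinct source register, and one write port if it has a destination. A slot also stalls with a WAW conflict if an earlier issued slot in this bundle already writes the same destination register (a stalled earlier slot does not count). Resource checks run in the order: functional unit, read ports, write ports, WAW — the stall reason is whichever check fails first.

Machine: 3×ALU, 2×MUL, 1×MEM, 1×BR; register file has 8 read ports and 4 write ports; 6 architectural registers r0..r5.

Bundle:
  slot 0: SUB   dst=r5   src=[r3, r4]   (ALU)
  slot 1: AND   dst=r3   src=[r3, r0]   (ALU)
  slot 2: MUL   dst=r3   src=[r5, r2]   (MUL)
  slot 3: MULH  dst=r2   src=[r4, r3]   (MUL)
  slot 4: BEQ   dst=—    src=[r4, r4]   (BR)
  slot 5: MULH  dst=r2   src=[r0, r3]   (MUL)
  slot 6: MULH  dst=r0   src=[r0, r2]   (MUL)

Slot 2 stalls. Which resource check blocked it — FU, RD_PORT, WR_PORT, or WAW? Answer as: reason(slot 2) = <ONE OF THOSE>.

reason(slot 2) = WAW

#0 ALU src=r3,r4 dispatched  <A:2 Mu:2 Ld:1 B:1 rd:6 wr:3>
#1 ALU src=r3,r0 dispatched  <A:1 Mu:2 Ld:1 B:1 rd:4 wr:2>
#2 MUL src=r5,r2 held:WAW  <A:1 Mu:2 Ld:1 B:1 rd:4 wr:2>
#3 MUL src=r4,r3 dispatched  <A:1 Mu:1 Ld:1 B:1 rd:2 wr:1>
#4 BR src=r4,r4 dispatched  <A:1 Mu:1 Ld:1 B:0 rd:1 wr:1>
#5 MUL src=r0,r3 held:RD_PORT  <A:1 Mu:1 Ld:1 B:0 rd:1 wr:1>
#6 MUL src=r0,r2 held:RD_PORT  <A:1 Mu:1 Ld:1 B:0 rd:1 wr:1>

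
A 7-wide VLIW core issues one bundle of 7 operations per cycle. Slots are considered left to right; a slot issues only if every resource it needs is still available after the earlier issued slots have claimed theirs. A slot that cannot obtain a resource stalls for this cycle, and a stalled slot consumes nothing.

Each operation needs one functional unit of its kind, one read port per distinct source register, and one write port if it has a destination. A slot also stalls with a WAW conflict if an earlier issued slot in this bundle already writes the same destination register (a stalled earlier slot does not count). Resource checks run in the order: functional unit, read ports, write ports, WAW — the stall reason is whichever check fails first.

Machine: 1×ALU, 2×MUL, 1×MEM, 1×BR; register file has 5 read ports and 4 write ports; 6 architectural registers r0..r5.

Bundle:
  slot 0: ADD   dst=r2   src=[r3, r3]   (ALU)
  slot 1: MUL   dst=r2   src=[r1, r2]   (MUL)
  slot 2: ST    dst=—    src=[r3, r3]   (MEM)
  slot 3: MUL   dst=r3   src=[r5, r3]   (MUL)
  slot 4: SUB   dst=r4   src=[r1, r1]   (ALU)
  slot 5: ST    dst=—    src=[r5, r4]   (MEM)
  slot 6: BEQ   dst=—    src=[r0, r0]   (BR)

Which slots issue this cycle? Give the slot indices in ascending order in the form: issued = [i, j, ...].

slot 0 (ALU): ISSUE — free A0,Mu2,Ld1,B1 rp4 wp3
slot 1 (MUL): stall WAW — free A0,Mu2,Ld1,B1 rp4 wp3
slot 2 (MEM): ISSUE — free A0,Mu2,Ld0,B1 rp3 wp3
slot 3 (MUL): ISSUE — free A0,Mu1,Ld0,B1 rp1 wp2
slot 4 (ALU): stall FU — free A0,Mu1,Ld0,B1 rp1 wp2
slot 5 (MEM): stall FU — free A0,Mu1,Ld0,B1 rp1 wp2
slot 6 (BR): ISSUE — free A0,Mu1,Ld0,B0 rp0 wp2

issued = [0, 2, 3, 6]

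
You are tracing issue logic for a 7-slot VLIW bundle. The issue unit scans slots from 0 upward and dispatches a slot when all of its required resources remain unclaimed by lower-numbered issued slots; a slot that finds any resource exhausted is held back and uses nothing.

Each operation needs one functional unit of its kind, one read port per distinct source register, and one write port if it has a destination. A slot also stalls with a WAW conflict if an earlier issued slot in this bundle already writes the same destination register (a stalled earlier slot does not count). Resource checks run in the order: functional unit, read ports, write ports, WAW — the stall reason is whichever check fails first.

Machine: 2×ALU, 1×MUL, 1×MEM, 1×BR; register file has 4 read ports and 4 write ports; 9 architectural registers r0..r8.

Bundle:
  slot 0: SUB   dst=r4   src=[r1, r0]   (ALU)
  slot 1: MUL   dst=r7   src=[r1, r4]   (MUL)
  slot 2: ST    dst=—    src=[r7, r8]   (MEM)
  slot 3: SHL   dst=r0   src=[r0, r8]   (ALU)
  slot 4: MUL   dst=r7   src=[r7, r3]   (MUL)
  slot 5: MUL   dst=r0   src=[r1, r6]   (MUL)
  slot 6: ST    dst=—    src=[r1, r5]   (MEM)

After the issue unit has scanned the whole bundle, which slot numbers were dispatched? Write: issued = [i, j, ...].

issued = [0, 1]

#0 ALU src=r1,r0 dispatched  <A:1 Mu:1 Ld:1 B:1 rd:2 wr:3>
#1 MUL src=r1,r4 dispatched  <A:1 Mu:0 Ld:1 B:1 rd:0 wr:2>
#2 MEM src=r7,r8 held:RD_PORT  <A:1 Mu:0 Ld:1 B:1 rd:0 wr:2>
#3 ALU src=r0,r8 held:RD_PORT  <A:1 Mu:0 Ld:1 B:1 rd:0 wr:2>
#4 MUL src=r7,r3 held:FU  <A:1 Mu:0 Ld:1 B:1 rd:0 wr:2>
#5 MUL src=r1,r6 held:FU  <A:1 Mu:0 Ld:1 B:1 rd:0 wr:2>
#6 MEM src=r1,r5 held:RD_PORT  <A:1 Mu:0 Ld:1 B:1 rd:0 wr:2>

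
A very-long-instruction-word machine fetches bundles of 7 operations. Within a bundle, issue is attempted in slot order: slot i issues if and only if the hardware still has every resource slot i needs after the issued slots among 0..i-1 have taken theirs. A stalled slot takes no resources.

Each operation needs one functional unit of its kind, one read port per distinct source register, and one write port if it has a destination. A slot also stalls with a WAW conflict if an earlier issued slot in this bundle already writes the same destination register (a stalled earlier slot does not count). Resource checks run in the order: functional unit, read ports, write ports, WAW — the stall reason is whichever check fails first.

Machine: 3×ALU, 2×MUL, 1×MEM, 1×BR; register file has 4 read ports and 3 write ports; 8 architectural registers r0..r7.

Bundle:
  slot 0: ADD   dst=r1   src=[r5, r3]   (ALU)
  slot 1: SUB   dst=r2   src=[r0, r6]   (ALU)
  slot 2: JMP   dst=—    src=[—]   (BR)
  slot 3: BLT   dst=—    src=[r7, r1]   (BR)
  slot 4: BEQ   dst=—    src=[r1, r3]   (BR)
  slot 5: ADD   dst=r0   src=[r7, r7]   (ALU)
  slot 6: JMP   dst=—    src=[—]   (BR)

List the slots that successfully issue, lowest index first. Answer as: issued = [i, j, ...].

issued = [0, 1, 2]

#0 ALU src=r5,r3 dispatched  <A:2 Mu:2 Ld:1 B:1 rd:2 wr:2>
#1 ALU src=r0,r6 dispatched  <A:1 Mu:2 Ld:1 B:1 rd:0 wr:1>
#2 BR src=- dispatched  <A:1 Mu:2 Ld:1 B:0 rd:0 wr:1>
#3 BR src=r7,r1 held:FU  <A:1 Mu:2 Ld:1 B:0 rd:0 wr:1>
#4 BR src=r1,r3 held:FU  <A:1 Mu:2 Ld:1 B:0 rd:0 wr:1>
#5 ALU src=r7,r7 held:RD_PORT  <A:1 Mu:2 Ld:1 B:0 rd:0 wr:1>
#6 BR src=- held:FU  <A:1 Mu:2 Ld:1 B:0 rd:0 wr:1>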